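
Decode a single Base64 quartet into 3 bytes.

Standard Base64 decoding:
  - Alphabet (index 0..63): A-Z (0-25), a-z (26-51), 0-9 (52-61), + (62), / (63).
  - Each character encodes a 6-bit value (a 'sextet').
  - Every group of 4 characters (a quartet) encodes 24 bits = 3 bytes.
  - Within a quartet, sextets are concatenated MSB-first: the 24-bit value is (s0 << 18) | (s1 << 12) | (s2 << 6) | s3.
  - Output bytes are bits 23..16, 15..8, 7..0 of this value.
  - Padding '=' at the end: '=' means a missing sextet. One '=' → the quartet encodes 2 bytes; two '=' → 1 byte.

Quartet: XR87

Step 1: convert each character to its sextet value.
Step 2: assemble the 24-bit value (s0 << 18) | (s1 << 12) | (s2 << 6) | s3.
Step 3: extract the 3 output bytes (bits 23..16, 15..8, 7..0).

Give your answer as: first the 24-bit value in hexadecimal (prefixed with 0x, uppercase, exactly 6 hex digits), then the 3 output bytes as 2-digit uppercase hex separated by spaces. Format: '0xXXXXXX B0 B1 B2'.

Sextets: X=23, R=17, 8=60, 7=59
24-bit: (23<<18) | (17<<12) | (60<<6) | 59
      = 0x5C0000 | 0x011000 | 0x000F00 | 0x00003B
      = 0x5D1F3B
Bytes: (v>>16)&0xFF=5D, (v>>8)&0xFF=1F, v&0xFF=3B

Answer: 0x5D1F3B 5D 1F 3B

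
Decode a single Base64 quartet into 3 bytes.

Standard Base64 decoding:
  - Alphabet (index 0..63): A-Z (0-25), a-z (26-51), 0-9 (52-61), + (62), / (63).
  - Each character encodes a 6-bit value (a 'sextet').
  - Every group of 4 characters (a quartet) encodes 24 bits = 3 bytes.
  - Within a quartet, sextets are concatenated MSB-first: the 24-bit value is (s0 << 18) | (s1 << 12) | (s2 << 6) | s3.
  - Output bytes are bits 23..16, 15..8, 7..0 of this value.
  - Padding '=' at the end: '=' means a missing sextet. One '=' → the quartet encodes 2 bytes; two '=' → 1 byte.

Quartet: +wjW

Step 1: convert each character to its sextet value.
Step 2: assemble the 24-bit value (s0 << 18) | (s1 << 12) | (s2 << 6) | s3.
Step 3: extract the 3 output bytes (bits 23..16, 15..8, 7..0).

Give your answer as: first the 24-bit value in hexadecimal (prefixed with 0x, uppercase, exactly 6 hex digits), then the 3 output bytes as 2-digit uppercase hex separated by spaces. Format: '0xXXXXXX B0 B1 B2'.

Answer: 0xFB08D6 FB 08 D6

Derivation:
Sextets: +=62, w=48, j=35, W=22
24-bit: (62<<18) | (48<<12) | (35<<6) | 22
      = 0xF80000 | 0x030000 | 0x0008C0 | 0x000016
      = 0xFB08D6
Bytes: (v>>16)&0xFF=FB, (v>>8)&0xFF=08, v&0xFF=D6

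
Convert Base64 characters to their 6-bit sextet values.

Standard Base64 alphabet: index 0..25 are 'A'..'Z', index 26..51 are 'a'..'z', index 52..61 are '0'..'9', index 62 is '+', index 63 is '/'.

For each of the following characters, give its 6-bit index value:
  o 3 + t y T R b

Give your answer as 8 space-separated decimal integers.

'o': a..z range, 26 + ord('o') − ord('a') = 40
'3': 0..9 range, 52 + ord('3') − ord('0') = 55
'+': index 62
't': a..z range, 26 + ord('t') − ord('a') = 45
'y': a..z range, 26 + ord('y') − ord('a') = 50
'T': A..Z range, ord('T') − ord('A') = 19
'R': A..Z range, ord('R') − ord('A') = 17
'b': a..z range, 26 + ord('b') − ord('a') = 27

Answer: 40 55 62 45 50 19 17 27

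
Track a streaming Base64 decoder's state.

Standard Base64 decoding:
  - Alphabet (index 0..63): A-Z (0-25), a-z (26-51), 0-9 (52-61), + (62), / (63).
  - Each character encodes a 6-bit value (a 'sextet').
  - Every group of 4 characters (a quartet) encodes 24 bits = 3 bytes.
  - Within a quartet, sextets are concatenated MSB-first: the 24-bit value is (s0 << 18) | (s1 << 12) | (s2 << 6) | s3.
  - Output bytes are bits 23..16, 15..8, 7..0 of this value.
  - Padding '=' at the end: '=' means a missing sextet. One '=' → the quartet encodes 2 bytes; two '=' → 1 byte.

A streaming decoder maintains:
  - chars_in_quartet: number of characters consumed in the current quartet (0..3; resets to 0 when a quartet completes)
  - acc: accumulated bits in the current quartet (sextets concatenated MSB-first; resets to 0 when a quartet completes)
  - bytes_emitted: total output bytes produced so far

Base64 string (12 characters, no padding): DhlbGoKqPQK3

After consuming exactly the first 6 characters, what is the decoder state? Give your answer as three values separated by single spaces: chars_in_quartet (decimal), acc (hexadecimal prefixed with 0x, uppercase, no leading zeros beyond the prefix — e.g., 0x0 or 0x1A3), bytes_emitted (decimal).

After char 0 ('D'=3): chars_in_quartet=1 acc=0x3 bytes_emitted=0
After char 1 ('h'=33): chars_in_quartet=2 acc=0xE1 bytes_emitted=0
After char 2 ('l'=37): chars_in_quartet=3 acc=0x3865 bytes_emitted=0
After char 3 ('b'=27): chars_in_quartet=4 acc=0xE195B -> emit 0E 19 5B, reset; bytes_emitted=3
After char 4 ('G'=6): chars_in_quartet=1 acc=0x6 bytes_emitted=3
After char 5 ('o'=40): chars_in_quartet=2 acc=0x1A8 bytes_emitted=3

Answer: 2 0x1A8 3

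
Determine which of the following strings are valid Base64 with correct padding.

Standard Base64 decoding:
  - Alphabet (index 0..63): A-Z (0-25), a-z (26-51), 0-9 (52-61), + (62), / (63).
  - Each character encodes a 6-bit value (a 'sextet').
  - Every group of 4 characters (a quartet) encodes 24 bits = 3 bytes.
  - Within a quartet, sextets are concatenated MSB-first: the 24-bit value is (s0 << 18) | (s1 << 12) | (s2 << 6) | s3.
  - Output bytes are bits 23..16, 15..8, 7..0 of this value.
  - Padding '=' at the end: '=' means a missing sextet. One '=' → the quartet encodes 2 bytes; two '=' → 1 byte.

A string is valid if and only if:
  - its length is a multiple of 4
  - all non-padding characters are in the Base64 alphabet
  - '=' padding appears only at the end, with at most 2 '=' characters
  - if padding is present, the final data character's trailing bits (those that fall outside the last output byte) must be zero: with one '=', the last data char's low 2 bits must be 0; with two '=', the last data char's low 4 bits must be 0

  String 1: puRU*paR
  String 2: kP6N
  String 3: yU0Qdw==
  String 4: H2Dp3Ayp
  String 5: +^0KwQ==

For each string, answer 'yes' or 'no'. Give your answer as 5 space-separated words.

String 1: 'puRU*paR' → invalid (bad char(s): ['*'])
String 2: 'kP6N' → valid
String 3: 'yU0Qdw==' → valid
String 4: 'H2Dp3Ayp' → valid
String 5: '+^0KwQ==' → invalid (bad char(s): ['^'])

Answer: no yes yes yes no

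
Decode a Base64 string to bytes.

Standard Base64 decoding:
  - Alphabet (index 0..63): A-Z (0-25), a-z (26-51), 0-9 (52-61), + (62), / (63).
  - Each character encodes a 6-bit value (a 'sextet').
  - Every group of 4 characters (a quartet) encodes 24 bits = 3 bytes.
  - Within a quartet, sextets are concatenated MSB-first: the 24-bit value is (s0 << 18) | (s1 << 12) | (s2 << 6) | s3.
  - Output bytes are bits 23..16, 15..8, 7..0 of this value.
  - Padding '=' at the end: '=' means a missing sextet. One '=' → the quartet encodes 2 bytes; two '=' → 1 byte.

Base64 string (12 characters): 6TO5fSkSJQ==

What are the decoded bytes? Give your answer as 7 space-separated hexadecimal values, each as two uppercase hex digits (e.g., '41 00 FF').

Answer: E9 33 B9 7D 29 12 25

Derivation:
After char 0 ('6'=58): chars_in_quartet=1 acc=0x3A bytes_emitted=0
After char 1 ('T'=19): chars_in_quartet=2 acc=0xE93 bytes_emitted=0
After char 2 ('O'=14): chars_in_quartet=3 acc=0x3A4CE bytes_emitted=0
After char 3 ('5'=57): chars_in_quartet=4 acc=0xE933B9 -> emit E9 33 B9, reset; bytes_emitted=3
After char 4 ('f'=31): chars_in_quartet=1 acc=0x1F bytes_emitted=3
After char 5 ('S'=18): chars_in_quartet=2 acc=0x7D2 bytes_emitted=3
After char 6 ('k'=36): chars_in_quartet=3 acc=0x1F4A4 bytes_emitted=3
After char 7 ('S'=18): chars_in_quartet=4 acc=0x7D2912 -> emit 7D 29 12, reset; bytes_emitted=6
After char 8 ('J'=9): chars_in_quartet=1 acc=0x9 bytes_emitted=6
After char 9 ('Q'=16): chars_in_quartet=2 acc=0x250 bytes_emitted=6
Padding '==': partial quartet acc=0x250 -> emit 25; bytes_emitted=7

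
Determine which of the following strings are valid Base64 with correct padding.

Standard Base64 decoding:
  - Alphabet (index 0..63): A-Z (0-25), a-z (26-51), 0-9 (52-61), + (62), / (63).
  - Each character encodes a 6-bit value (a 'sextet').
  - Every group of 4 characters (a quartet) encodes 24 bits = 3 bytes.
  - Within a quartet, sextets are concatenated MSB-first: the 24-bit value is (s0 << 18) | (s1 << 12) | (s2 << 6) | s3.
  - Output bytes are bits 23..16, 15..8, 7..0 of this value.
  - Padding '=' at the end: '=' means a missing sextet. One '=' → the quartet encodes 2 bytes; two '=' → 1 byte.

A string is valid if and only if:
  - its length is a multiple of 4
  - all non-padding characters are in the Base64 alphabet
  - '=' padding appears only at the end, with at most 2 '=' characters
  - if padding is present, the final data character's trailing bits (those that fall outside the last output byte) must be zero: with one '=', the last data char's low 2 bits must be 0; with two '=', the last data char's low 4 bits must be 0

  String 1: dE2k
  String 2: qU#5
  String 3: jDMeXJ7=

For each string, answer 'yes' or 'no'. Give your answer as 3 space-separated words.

Answer: yes no no

Derivation:
String 1: 'dE2k' → valid
String 2: 'qU#5' → invalid (bad char(s): ['#'])
String 3: 'jDMeXJ7=' → invalid (bad trailing bits)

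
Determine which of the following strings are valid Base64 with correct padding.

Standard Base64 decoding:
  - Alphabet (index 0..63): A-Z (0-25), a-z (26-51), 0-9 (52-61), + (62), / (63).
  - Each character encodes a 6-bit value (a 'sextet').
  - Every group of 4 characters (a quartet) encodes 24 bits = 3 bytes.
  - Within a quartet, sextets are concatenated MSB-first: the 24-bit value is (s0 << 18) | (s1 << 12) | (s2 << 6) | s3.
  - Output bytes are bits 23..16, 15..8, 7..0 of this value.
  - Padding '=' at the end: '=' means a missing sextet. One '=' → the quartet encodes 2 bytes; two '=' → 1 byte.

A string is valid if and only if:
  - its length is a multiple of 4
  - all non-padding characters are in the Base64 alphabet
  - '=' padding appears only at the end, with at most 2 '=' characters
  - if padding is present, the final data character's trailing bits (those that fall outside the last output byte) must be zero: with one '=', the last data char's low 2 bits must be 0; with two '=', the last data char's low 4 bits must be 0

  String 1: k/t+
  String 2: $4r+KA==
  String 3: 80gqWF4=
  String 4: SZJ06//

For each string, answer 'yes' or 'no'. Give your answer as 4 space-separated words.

Answer: yes no yes no

Derivation:
String 1: 'k/t+' → valid
String 2: '$4r+KA==' → invalid (bad char(s): ['$'])
String 3: '80gqWF4=' → valid
String 4: 'SZJ06//' → invalid (len=7 not mult of 4)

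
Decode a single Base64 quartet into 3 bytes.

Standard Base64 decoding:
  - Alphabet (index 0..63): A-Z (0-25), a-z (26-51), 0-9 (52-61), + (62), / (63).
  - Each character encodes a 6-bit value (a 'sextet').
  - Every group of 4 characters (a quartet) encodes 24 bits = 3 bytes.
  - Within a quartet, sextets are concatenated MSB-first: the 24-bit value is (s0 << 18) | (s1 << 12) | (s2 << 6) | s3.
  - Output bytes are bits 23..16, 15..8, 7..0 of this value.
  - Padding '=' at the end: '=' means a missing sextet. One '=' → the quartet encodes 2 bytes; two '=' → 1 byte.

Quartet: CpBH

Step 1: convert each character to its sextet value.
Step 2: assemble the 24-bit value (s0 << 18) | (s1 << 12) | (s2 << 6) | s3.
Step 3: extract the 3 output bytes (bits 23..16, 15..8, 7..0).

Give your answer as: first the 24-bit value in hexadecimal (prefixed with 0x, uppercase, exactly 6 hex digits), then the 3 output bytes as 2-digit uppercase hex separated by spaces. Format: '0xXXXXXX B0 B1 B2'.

Sextets: C=2, p=41, B=1, H=7
24-bit: (2<<18) | (41<<12) | (1<<6) | 7
      = 0x080000 | 0x029000 | 0x000040 | 0x000007
      = 0x0A9047
Bytes: (v>>16)&0xFF=0A, (v>>8)&0xFF=90, v&0xFF=47

Answer: 0x0A9047 0A 90 47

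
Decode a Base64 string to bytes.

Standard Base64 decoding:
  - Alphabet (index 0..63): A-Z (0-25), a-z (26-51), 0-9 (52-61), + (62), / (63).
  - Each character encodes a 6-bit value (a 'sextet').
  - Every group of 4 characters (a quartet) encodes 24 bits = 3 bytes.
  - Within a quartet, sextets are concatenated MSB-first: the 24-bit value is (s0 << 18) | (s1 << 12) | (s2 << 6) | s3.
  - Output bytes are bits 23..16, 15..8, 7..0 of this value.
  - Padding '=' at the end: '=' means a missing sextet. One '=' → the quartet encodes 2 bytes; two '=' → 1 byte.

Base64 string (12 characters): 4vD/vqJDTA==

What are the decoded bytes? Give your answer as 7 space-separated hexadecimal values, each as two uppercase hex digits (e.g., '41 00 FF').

Answer: E2 F0 FF BE A2 43 4C

Derivation:
After char 0 ('4'=56): chars_in_quartet=1 acc=0x38 bytes_emitted=0
After char 1 ('v'=47): chars_in_quartet=2 acc=0xE2F bytes_emitted=0
After char 2 ('D'=3): chars_in_quartet=3 acc=0x38BC3 bytes_emitted=0
After char 3 ('/'=63): chars_in_quartet=4 acc=0xE2F0FF -> emit E2 F0 FF, reset; bytes_emitted=3
After char 4 ('v'=47): chars_in_quartet=1 acc=0x2F bytes_emitted=3
After char 5 ('q'=42): chars_in_quartet=2 acc=0xBEA bytes_emitted=3
After char 6 ('J'=9): chars_in_quartet=3 acc=0x2FA89 bytes_emitted=3
After char 7 ('D'=3): chars_in_quartet=4 acc=0xBEA243 -> emit BE A2 43, reset; bytes_emitted=6
After char 8 ('T'=19): chars_in_quartet=1 acc=0x13 bytes_emitted=6
After char 9 ('A'=0): chars_in_quartet=2 acc=0x4C0 bytes_emitted=6
Padding '==': partial quartet acc=0x4C0 -> emit 4C; bytes_emitted=7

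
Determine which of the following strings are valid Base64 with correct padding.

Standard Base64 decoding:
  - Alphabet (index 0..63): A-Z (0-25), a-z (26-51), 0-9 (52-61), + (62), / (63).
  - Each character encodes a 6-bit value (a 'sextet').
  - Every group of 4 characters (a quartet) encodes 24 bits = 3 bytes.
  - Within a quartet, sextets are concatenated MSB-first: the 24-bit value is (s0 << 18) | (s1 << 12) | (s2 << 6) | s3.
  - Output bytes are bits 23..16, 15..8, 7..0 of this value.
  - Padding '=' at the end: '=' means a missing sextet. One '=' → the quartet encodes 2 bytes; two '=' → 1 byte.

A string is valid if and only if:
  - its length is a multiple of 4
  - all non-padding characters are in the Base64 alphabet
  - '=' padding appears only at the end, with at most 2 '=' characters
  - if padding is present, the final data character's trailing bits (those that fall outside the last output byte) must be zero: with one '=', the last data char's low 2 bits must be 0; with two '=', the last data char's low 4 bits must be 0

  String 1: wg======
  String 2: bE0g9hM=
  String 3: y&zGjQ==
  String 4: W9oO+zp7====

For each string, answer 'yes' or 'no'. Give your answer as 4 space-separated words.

Answer: no yes no no

Derivation:
String 1: 'wg======' → invalid (6 pad chars (max 2))
String 2: 'bE0g9hM=' → valid
String 3: 'y&zGjQ==' → invalid (bad char(s): ['&'])
String 4: 'W9oO+zp7====' → invalid (4 pad chars (max 2))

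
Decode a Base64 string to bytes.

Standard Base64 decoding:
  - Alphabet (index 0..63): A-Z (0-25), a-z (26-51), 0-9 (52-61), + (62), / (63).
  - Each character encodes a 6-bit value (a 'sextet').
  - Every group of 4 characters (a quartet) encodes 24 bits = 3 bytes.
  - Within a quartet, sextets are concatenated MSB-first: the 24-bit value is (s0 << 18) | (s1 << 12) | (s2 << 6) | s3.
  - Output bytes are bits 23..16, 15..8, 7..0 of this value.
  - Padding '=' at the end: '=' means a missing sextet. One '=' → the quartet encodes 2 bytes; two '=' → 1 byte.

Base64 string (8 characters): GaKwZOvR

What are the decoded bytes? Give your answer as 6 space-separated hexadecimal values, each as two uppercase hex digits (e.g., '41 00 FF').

After char 0 ('G'=6): chars_in_quartet=1 acc=0x6 bytes_emitted=0
After char 1 ('a'=26): chars_in_quartet=2 acc=0x19A bytes_emitted=0
After char 2 ('K'=10): chars_in_quartet=3 acc=0x668A bytes_emitted=0
After char 3 ('w'=48): chars_in_quartet=4 acc=0x19A2B0 -> emit 19 A2 B0, reset; bytes_emitted=3
After char 4 ('Z'=25): chars_in_quartet=1 acc=0x19 bytes_emitted=3
After char 5 ('O'=14): chars_in_quartet=2 acc=0x64E bytes_emitted=3
After char 6 ('v'=47): chars_in_quartet=3 acc=0x193AF bytes_emitted=3
After char 7 ('R'=17): chars_in_quartet=4 acc=0x64EBD1 -> emit 64 EB D1, reset; bytes_emitted=6

Answer: 19 A2 B0 64 EB D1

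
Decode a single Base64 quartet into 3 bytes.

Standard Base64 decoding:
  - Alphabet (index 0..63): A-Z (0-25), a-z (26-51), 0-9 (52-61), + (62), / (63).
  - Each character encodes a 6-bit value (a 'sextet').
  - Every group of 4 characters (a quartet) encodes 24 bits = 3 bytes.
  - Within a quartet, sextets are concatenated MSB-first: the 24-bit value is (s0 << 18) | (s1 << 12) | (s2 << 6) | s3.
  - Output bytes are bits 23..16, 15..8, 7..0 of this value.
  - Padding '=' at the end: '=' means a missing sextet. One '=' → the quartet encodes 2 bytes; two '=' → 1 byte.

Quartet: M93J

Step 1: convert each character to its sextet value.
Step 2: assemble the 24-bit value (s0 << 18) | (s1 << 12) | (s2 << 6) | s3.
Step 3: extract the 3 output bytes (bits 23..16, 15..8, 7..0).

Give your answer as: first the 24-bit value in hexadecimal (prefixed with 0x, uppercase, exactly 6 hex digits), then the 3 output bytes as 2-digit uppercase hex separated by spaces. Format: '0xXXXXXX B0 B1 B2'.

Answer: 0x33DDC9 33 DD C9

Derivation:
Sextets: M=12, 9=61, 3=55, J=9
24-bit: (12<<18) | (61<<12) | (55<<6) | 9
      = 0x300000 | 0x03D000 | 0x000DC0 | 0x000009
      = 0x33DDC9
Bytes: (v>>16)&0xFF=33, (v>>8)&0xFF=DD, v&0xFF=C9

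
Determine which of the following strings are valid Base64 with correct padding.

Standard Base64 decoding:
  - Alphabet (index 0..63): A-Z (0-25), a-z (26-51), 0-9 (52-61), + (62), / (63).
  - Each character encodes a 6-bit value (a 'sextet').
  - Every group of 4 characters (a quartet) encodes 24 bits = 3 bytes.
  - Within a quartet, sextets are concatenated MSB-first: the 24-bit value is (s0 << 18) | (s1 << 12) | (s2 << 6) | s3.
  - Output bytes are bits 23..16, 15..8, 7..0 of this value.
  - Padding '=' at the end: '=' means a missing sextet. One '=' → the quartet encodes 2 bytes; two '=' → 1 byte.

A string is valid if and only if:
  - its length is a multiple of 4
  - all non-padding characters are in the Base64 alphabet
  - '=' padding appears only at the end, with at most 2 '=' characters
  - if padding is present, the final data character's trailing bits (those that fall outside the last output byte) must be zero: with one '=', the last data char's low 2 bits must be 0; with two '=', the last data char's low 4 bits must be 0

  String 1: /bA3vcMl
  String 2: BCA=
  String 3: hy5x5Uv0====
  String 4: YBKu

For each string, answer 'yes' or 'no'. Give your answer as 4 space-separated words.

String 1: '/bA3vcMl' → valid
String 2: 'BCA=' → valid
String 3: 'hy5x5Uv0====' → invalid (4 pad chars (max 2))
String 4: 'YBKu' → valid

Answer: yes yes no yes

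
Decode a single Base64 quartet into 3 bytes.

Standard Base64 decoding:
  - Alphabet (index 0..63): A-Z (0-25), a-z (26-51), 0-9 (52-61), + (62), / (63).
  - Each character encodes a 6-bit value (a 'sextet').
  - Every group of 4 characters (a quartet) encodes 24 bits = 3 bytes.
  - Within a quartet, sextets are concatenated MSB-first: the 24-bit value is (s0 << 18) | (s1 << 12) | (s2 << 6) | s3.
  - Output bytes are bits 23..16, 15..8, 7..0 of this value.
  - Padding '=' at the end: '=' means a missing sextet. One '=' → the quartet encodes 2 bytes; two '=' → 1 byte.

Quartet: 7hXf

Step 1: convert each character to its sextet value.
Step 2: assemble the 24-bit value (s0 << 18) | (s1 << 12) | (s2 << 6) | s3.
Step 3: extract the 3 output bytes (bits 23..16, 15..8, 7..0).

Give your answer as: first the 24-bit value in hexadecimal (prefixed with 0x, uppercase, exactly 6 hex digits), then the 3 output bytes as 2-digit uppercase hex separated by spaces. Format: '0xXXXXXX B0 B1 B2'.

Answer: 0xEE15DF EE 15 DF

Derivation:
Sextets: 7=59, h=33, X=23, f=31
24-bit: (59<<18) | (33<<12) | (23<<6) | 31
      = 0xEC0000 | 0x021000 | 0x0005C0 | 0x00001F
      = 0xEE15DF
Bytes: (v>>16)&0xFF=EE, (v>>8)&0xFF=15, v&0xFF=DF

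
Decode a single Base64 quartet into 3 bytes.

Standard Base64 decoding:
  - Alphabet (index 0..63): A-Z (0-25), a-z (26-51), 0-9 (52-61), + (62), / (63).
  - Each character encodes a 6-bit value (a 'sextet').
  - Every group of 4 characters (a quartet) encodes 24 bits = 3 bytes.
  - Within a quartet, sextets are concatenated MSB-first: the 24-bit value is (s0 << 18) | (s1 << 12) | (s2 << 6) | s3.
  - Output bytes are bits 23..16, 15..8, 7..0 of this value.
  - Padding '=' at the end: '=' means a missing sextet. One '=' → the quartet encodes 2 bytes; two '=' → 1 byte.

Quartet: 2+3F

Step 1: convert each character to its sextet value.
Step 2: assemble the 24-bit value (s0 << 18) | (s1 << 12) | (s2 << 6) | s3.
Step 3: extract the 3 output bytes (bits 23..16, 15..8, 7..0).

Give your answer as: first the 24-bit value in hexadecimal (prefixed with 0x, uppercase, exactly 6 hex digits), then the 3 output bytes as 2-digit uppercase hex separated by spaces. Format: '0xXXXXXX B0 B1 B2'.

Sextets: 2=54, +=62, 3=55, F=5
24-bit: (54<<18) | (62<<12) | (55<<6) | 5
      = 0xD80000 | 0x03E000 | 0x000DC0 | 0x000005
      = 0xDBEDC5
Bytes: (v>>16)&0xFF=DB, (v>>8)&0xFF=ED, v&0xFF=C5

Answer: 0xDBEDC5 DB ED C5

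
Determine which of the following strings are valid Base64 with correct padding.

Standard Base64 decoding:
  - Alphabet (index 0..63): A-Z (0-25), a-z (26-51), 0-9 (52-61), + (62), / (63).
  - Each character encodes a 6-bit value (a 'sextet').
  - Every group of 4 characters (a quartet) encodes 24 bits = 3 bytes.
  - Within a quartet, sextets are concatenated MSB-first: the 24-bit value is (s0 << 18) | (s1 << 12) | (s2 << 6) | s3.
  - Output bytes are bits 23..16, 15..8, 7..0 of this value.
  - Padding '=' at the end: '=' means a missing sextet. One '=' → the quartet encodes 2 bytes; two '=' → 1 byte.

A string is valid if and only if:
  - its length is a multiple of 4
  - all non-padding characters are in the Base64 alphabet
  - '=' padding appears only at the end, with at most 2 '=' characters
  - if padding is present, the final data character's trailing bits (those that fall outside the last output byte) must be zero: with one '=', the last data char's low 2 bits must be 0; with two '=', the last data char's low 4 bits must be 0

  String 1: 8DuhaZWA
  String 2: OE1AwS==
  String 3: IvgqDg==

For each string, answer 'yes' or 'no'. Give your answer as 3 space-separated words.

Answer: yes no yes

Derivation:
String 1: '8DuhaZWA' → valid
String 2: 'OE1AwS==' → invalid (bad trailing bits)
String 3: 'IvgqDg==' → valid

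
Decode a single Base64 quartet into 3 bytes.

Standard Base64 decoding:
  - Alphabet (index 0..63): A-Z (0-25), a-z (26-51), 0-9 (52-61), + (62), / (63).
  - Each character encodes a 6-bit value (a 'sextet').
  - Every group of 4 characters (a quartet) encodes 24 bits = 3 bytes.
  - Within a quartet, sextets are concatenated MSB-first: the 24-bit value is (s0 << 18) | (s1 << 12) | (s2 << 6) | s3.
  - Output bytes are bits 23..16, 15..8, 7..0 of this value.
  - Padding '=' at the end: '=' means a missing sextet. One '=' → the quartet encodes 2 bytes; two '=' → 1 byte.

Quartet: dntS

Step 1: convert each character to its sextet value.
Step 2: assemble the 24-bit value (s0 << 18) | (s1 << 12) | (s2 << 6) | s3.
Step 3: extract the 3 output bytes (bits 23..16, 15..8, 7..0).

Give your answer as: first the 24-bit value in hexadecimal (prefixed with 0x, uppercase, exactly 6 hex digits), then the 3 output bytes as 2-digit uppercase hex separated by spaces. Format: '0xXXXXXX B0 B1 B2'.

Sextets: d=29, n=39, t=45, S=18
24-bit: (29<<18) | (39<<12) | (45<<6) | 18
      = 0x740000 | 0x027000 | 0x000B40 | 0x000012
      = 0x767B52
Bytes: (v>>16)&0xFF=76, (v>>8)&0xFF=7B, v&0xFF=52

Answer: 0x767B52 76 7B 52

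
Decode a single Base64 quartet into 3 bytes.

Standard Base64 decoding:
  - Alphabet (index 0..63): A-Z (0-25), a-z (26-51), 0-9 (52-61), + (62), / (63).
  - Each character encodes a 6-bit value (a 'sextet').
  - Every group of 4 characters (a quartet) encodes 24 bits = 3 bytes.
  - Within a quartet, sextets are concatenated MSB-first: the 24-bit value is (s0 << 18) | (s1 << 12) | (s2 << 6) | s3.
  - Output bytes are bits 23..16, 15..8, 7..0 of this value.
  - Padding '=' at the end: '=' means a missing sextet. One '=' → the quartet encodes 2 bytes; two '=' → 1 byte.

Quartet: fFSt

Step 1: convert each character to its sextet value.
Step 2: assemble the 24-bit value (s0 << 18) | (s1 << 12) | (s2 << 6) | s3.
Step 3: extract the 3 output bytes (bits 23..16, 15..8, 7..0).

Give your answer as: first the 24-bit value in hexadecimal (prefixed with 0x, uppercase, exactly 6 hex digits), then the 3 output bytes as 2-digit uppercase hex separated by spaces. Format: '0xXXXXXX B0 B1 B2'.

Sextets: f=31, F=5, S=18, t=45
24-bit: (31<<18) | (5<<12) | (18<<6) | 45
      = 0x7C0000 | 0x005000 | 0x000480 | 0x00002D
      = 0x7C54AD
Bytes: (v>>16)&0xFF=7C, (v>>8)&0xFF=54, v&0xFF=AD

Answer: 0x7C54AD 7C 54 AD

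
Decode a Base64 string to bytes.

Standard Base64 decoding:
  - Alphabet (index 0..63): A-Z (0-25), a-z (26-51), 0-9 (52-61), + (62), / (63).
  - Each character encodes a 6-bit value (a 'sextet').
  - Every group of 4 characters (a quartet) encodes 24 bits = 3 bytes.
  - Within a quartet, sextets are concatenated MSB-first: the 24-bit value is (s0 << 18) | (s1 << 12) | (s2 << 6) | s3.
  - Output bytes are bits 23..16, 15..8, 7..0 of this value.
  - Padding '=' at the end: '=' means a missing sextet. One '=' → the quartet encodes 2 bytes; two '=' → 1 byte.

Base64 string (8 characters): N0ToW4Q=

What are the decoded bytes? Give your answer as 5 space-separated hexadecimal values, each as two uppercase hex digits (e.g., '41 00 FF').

Answer: 37 44 E8 5B 84

Derivation:
After char 0 ('N'=13): chars_in_quartet=1 acc=0xD bytes_emitted=0
After char 1 ('0'=52): chars_in_quartet=2 acc=0x374 bytes_emitted=0
After char 2 ('T'=19): chars_in_quartet=3 acc=0xDD13 bytes_emitted=0
After char 3 ('o'=40): chars_in_quartet=4 acc=0x3744E8 -> emit 37 44 E8, reset; bytes_emitted=3
After char 4 ('W'=22): chars_in_quartet=1 acc=0x16 bytes_emitted=3
After char 5 ('4'=56): chars_in_quartet=2 acc=0x5B8 bytes_emitted=3
After char 6 ('Q'=16): chars_in_quartet=3 acc=0x16E10 bytes_emitted=3
Padding '=': partial quartet acc=0x16E10 -> emit 5B 84; bytes_emitted=5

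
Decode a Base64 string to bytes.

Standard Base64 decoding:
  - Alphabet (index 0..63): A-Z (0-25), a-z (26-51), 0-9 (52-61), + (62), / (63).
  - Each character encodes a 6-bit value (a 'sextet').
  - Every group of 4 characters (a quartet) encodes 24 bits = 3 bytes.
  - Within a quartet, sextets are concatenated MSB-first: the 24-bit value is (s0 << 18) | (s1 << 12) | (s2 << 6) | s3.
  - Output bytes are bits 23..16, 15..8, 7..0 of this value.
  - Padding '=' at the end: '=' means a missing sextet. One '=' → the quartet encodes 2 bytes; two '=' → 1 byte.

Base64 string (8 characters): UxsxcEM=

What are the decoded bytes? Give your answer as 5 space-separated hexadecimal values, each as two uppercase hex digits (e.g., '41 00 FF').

After char 0 ('U'=20): chars_in_quartet=1 acc=0x14 bytes_emitted=0
After char 1 ('x'=49): chars_in_quartet=2 acc=0x531 bytes_emitted=0
After char 2 ('s'=44): chars_in_quartet=3 acc=0x14C6C bytes_emitted=0
After char 3 ('x'=49): chars_in_quartet=4 acc=0x531B31 -> emit 53 1B 31, reset; bytes_emitted=3
After char 4 ('c'=28): chars_in_quartet=1 acc=0x1C bytes_emitted=3
After char 5 ('E'=4): chars_in_quartet=2 acc=0x704 bytes_emitted=3
After char 6 ('M'=12): chars_in_quartet=3 acc=0x1C10C bytes_emitted=3
Padding '=': partial quartet acc=0x1C10C -> emit 70 43; bytes_emitted=5

Answer: 53 1B 31 70 43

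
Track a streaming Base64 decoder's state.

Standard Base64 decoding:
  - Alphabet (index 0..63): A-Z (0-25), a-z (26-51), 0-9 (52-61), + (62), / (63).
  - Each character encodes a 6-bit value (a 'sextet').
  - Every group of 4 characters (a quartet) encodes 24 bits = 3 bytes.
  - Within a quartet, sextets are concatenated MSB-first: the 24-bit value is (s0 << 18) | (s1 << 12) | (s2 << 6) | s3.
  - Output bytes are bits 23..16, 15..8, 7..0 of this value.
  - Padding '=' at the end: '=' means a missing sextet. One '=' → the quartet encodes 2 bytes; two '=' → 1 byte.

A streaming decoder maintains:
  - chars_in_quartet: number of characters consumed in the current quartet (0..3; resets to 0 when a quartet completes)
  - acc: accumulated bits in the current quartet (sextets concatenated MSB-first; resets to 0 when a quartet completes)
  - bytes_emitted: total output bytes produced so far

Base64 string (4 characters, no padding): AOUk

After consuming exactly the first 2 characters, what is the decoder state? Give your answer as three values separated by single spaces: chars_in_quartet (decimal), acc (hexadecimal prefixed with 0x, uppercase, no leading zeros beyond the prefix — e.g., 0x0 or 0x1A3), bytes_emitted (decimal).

Answer: 2 0xE 0

Derivation:
After char 0 ('A'=0): chars_in_quartet=1 acc=0x0 bytes_emitted=0
After char 1 ('O'=14): chars_in_quartet=2 acc=0xE bytes_emitted=0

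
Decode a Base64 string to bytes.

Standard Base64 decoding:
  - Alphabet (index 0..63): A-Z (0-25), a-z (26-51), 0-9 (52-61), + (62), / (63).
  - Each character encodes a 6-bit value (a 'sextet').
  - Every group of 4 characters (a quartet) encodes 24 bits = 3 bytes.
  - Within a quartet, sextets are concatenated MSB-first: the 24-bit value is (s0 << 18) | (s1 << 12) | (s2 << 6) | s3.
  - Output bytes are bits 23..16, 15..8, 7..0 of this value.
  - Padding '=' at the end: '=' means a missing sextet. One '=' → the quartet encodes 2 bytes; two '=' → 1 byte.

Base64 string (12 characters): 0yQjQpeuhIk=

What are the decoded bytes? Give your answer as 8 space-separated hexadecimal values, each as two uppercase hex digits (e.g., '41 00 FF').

Answer: D3 24 23 42 97 AE 84 89

Derivation:
After char 0 ('0'=52): chars_in_quartet=1 acc=0x34 bytes_emitted=0
After char 1 ('y'=50): chars_in_quartet=2 acc=0xD32 bytes_emitted=0
After char 2 ('Q'=16): chars_in_quartet=3 acc=0x34C90 bytes_emitted=0
After char 3 ('j'=35): chars_in_quartet=4 acc=0xD32423 -> emit D3 24 23, reset; bytes_emitted=3
After char 4 ('Q'=16): chars_in_quartet=1 acc=0x10 bytes_emitted=3
After char 5 ('p'=41): chars_in_quartet=2 acc=0x429 bytes_emitted=3
After char 6 ('e'=30): chars_in_quartet=3 acc=0x10A5E bytes_emitted=3
After char 7 ('u'=46): chars_in_quartet=4 acc=0x4297AE -> emit 42 97 AE, reset; bytes_emitted=6
After char 8 ('h'=33): chars_in_quartet=1 acc=0x21 bytes_emitted=6
After char 9 ('I'=8): chars_in_quartet=2 acc=0x848 bytes_emitted=6
After char 10 ('k'=36): chars_in_quartet=3 acc=0x21224 bytes_emitted=6
Padding '=': partial quartet acc=0x21224 -> emit 84 89; bytes_emitted=8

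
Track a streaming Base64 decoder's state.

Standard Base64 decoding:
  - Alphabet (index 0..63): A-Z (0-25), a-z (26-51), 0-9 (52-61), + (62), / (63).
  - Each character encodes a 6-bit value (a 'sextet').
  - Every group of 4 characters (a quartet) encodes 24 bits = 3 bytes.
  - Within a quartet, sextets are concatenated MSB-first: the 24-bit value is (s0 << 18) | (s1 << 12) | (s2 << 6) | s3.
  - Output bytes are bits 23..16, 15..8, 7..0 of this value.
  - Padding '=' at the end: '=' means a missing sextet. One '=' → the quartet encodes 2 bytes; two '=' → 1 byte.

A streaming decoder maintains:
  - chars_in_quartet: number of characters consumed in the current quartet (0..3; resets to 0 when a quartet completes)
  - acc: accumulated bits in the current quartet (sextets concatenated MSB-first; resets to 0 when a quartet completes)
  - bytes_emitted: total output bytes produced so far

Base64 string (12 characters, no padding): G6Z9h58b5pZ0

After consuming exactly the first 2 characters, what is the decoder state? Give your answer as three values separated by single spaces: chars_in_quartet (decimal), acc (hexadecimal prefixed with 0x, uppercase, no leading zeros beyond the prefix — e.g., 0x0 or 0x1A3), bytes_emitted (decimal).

Answer: 2 0x1BA 0

Derivation:
After char 0 ('G'=6): chars_in_quartet=1 acc=0x6 bytes_emitted=0
After char 1 ('6'=58): chars_in_quartet=2 acc=0x1BA bytes_emitted=0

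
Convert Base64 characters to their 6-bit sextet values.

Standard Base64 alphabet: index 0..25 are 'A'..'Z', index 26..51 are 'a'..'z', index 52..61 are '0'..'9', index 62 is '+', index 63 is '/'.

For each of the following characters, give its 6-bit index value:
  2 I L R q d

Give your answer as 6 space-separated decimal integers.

'2': 0..9 range, 52 + ord('2') − ord('0') = 54
'I': A..Z range, ord('I') − ord('A') = 8
'L': A..Z range, ord('L') − ord('A') = 11
'R': A..Z range, ord('R') − ord('A') = 17
'q': a..z range, 26 + ord('q') − ord('a') = 42
'd': a..z range, 26 + ord('d') − ord('a') = 29

Answer: 54 8 11 17 42 29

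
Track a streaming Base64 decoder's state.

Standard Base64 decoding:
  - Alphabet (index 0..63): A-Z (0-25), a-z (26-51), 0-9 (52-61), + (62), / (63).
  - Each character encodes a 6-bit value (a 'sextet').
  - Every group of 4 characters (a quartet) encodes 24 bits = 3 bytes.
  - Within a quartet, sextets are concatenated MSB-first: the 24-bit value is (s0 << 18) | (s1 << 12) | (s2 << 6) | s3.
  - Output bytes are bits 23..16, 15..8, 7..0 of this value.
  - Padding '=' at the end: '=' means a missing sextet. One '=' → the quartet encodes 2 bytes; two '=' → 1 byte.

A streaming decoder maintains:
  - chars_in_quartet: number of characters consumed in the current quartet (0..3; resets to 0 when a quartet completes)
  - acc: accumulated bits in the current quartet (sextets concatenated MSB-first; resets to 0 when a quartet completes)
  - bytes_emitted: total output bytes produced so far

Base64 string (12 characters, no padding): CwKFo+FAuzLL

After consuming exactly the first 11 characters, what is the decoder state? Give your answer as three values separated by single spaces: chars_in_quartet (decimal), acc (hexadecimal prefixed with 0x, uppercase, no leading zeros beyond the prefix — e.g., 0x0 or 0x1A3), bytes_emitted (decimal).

After char 0 ('C'=2): chars_in_quartet=1 acc=0x2 bytes_emitted=0
After char 1 ('w'=48): chars_in_quartet=2 acc=0xB0 bytes_emitted=0
After char 2 ('K'=10): chars_in_quartet=3 acc=0x2C0A bytes_emitted=0
After char 3 ('F'=5): chars_in_quartet=4 acc=0xB0285 -> emit 0B 02 85, reset; bytes_emitted=3
After char 4 ('o'=40): chars_in_quartet=1 acc=0x28 bytes_emitted=3
After char 5 ('+'=62): chars_in_quartet=2 acc=0xA3E bytes_emitted=3
After char 6 ('F'=5): chars_in_quartet=3 acc=0x28F85 bytes_emitted=3
After char 7 ('A'=0): chars_in_quartet=4 acc=0xA3E140 -> emit A3 E1 40, reset; bytes_emitted=6
After char 8 ('u'=46): chars_in_quartet=1 acc=0x2E bytes_emitted=6
After char 9 ('z'=51): chars_in_quartet=2 acc=0xBB3 bytes_emitted=6
After char 10 ('L'=11): chars_in_quartet=3 acc=0x2ECCB bytes_emitted=6

Answer: 3 0x2ECCB 6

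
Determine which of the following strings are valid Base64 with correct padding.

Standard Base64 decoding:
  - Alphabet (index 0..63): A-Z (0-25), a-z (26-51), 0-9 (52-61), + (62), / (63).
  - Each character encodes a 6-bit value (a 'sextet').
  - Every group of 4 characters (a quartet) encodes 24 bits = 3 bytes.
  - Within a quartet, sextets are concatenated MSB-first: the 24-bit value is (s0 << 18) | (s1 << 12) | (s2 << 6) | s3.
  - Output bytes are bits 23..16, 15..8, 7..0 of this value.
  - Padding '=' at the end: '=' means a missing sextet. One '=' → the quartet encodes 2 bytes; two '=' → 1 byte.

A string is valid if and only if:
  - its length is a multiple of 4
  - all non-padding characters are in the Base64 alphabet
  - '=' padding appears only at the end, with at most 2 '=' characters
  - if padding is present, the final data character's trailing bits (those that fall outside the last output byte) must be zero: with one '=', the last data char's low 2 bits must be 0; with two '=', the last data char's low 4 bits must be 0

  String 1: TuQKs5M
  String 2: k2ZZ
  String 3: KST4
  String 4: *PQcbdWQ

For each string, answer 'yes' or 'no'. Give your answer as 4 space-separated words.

String 1: 'TuQKs5M' → invalid (len=7 not mult of 4)
String 2: 'k2ZZ' → valid
String 3: 'KST4' → valid
String 4: '*PQcbdWQ' → invalid (bad char(s): ['*'])

Answer: no yes yes no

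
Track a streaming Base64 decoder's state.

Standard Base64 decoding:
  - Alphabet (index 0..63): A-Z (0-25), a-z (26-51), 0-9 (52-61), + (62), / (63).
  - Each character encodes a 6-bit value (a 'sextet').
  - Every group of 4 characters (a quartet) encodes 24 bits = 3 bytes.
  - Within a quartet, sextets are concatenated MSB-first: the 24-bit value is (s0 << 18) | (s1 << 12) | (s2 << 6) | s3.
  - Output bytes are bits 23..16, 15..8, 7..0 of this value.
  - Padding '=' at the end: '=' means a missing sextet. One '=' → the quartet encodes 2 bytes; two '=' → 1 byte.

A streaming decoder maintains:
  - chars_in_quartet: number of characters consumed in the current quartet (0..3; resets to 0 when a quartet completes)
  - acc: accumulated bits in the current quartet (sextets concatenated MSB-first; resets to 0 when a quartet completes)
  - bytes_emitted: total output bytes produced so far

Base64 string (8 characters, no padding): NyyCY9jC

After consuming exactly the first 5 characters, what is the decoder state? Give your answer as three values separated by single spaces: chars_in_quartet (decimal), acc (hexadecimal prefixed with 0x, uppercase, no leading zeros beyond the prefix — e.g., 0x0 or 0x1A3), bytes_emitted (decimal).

Answer: 1 0x18 3

Derivation:
After char 0 ('N'=13): chars_in_quartet=1 acc=0xD bytes_emitted=0
After char 1 ('y'=50): chars_in_quartet=2 acc=0x372 bytes_emitted=0
After char 2 ('y'=50): chars_in_quartet=3 acc=0xDCB2 bytes_emitted=0
After char 3 ('C'=2): chars_in_quartet=4 acc=0x372C82 -> emit 37 2C 82, reset; bytes_emitted=3
After char 4 ('Y'=24): chars_in_quartet=1 acc=0x18 bytes_emitted=3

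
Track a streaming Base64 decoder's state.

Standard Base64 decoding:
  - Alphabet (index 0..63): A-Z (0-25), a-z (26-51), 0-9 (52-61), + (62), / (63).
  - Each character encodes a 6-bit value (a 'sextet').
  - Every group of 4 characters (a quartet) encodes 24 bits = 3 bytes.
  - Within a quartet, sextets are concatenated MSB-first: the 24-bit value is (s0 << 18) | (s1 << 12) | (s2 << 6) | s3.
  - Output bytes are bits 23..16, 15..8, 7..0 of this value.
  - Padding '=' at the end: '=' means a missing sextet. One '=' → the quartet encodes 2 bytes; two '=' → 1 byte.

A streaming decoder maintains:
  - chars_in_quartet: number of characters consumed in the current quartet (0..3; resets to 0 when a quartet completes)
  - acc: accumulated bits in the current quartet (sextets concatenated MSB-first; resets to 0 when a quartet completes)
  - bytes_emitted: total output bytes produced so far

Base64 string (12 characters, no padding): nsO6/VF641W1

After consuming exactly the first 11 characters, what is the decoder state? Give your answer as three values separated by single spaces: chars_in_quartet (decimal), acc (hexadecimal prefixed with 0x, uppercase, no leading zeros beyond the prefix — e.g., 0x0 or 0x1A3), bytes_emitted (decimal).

Answer: 3 0x38D56 6

Derivation:
After char 0 ('n'=39): chars_in_quartet=1 acc=0x27 bytes_emitted=0
After char 1 ('s'=44): chars_in_quartet=2 acc=0x9EC bytes_emitted=0
After char 2 ('O'=14): chars_in_quartet=3 acc=0x27B0E bytes_emitted=0
After char 3 ('6'=58): chars_in_quartet=4 acc=0x9EC3BA -> emit 9E C3 BA, reset; bytes_emitted=3
After char 4 ('/'=63): chars_in_quartet=1 acc=0x3F bytes_emitted=3
After char 5 ('V'=21): chars_in_quartet=2 acc=0xFD5 bytes_emitted=3
After char 6 ('F'=5): chars_in_quartet=3 acc=0x3F545 bytes_emitted=3
After char 7 ('6'=58): chars_in_quartet=4 acc=0xFD517A -> emit FD 51 7A, reset; bytes_emitted=6
After char 8 ('4'=56): chars_in_quartet=1 acc=0x38 bytes_emitted=6
After char 9 ('1'=53): chars_in_quartet=2 acc=0xE35 bytes_emitted=6
After char 10 ('W'=22): chars_in_quartet=3 acc=0x38D56 bytes_emitted=6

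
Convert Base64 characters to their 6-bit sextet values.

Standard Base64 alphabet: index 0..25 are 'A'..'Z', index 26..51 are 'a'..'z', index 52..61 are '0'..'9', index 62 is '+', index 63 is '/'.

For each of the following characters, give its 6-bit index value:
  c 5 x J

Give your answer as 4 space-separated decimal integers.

Answer: 28 57 49 9

Derivation:
'c': a..z range, 26 + ord('c') − ord('a') = 28
'5': 0..9 range, 52 + ord('5') − ord('0') = 57
'x': a..z range, 26 + ord('x') − ord('a') = 49
'J': A..Z range, ord('J') − ord('A') = 9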